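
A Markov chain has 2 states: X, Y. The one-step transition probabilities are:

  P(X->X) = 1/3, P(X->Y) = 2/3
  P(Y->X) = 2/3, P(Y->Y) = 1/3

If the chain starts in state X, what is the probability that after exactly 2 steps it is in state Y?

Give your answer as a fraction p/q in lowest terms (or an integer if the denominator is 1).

Answer: 4/9

Derivation:
Computing P^2 by repeated multiplication:
P^1 =
  X: [1/3, 2/3]
  Y: [2/3, 1/3]
P^2 =
  X: [5/9, 4/9]
  Y: [4/9, 5/9]

(P^2)[X -> Y] = 4/9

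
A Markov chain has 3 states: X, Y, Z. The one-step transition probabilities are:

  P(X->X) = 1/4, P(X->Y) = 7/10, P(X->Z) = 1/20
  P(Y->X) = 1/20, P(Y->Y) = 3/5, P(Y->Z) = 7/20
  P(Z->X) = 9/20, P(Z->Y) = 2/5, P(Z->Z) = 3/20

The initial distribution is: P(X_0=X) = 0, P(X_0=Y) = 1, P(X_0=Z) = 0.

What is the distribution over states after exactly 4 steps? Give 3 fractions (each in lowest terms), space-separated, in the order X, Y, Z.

Answer: 23/125 2861/5000 1219/5000

Derivation:
Propagating the distribution step by step (d_{t+1} = d_t * P):
d_0 = (X=0, Y=1, Z=0)
  d_1[X] = 0*1/4 + 1*1/20 + 0*9/20 = 1/20
  d_1[Y] = 0*7/10 + 1*3/5 + 0*2/5 = 3/5
  d_1[Z] = 0*1/20 + 1*7/20 + 0*3/20 = 7/20
d_1 = (X=1/20, Y=3/5, Z=7/20)
  d_2[X] = 1/20*1/4 + 3/5*1/20 + 7/20*9/20 = 1/5
  d_2[Y] = 1/20*7/10 + 3/5*3/5 + 7/20*2/5 = 107/200
  d_2[Z] = 1/20*1/20 + 3/5*7/20 + 7/20*3/20 = 53/200
d_2 = (X=1/5, Y=107/200, Z=53/200)
  d_3[X] = 1/5*1/4 + 107/200*1/20 + 53/200*9/20 = 49/250
  d_3[Y] = 1/5*7/10 + 107/200*3/5 + 53/200*2/5 = 567/1000
  d_3[Z] = 1/5*1/20 + 107/200*7/20 + 53/200*3/20 = 237/1000
d_3 = (X=49/250, Y=567/1000, Z=237/1000)
  d_4[X] = 49/250*1/4 + 567/1000*1/20 + 237/1000*9/20 = 23/125
  d_4[Y] = 49/250*7/10 + 567/1000*3/5 + 237/1000*2/5 = 2861/5000
  d_4[Z] = 49/250*1/20 + 567/1000*7/20 + 237/1000*3/20 = 1219/5000
d_4 = (X=23/125, Y=2861/5000, Z=1219/5000)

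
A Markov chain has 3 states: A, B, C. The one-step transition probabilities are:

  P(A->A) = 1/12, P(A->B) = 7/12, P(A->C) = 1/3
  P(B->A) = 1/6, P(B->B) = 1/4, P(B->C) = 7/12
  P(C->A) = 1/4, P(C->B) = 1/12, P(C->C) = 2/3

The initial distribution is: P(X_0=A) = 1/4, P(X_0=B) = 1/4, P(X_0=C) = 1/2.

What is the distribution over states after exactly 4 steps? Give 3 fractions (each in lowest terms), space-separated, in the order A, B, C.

Answer: 1373/6912 505/2304 503/864

Derivation:
Propagating the distribution step by step (d_{t+1} = d_t * P):
d_0 = (A=1/4, B=1/4, C=1/2)
  d_1[A] = 1/4*1/12 + 1/4*1/6 + 1/2*1/4 = 3/16
  d_1[B] = 1/4*7/12 + 1/4*1/4 + 1/2*1/12 = 1/4
  d_1[C] = 1/4*1/3 + 1/4*7/12 + 1/2*2/3 = 9/16
d_1 = (A=3/16, B=1/4, C=9/16)
  d_2[A] = 3/16*1/12 + 1/4*1/6 + 9/16*1/4 = 19/96
  d_2[B] = 3/16*7/12 + 1/4*1/4 + 9/16*1/12 = 7/32
  d_2[C] = 3/16*1/3 + 1/4*7/12 + 9/16*2/3 = 7/12
d_2 = (A=19/96, B=7/32, C=7/12)
  d_3[A] = 19/96*1/12 + 7/32*1/6 + 7/12*1/4 = 229/1152
  d_3[B] = 19/96*7/12 + 7/32*1/4 + 7/12*1/12 = 7/32
  d_3[C] = 19/96*1/3 + 7/32*7/12 + 7/12*2/3 = 671/1152
d_3 = (A=229/1152, B=7/32, C=671/1152)
  d_4[A] = 229/1152*1/12 + 7/32*1/6 + 671/1152*1/4 = 1373/6912
  d_4[B] = 229/1152*7/12 + 7/32*1/4 + 671/1152*1/12 = 505/2304
  d_4[C] = 229/1152*1/3 + 7/32*7/12 + 671/1152*2/3 = 503/864
d_4 = (A=1373/6912, B=505/2304, C=503/864)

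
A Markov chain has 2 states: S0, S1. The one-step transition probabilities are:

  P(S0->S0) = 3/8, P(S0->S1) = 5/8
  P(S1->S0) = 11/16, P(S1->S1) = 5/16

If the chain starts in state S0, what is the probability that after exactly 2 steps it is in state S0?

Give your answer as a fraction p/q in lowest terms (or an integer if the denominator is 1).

Computing P^2 by repeated multiplication:
P^1 =
  S0: [3/8, 5/8]
  S1: [11/16, 5/16]
P^2 =
  S0: [73/128, 55/128]
  S1: [121/256, 135/256]

(P^2)[S0 -> S0] = 73/128

Answer: 73/128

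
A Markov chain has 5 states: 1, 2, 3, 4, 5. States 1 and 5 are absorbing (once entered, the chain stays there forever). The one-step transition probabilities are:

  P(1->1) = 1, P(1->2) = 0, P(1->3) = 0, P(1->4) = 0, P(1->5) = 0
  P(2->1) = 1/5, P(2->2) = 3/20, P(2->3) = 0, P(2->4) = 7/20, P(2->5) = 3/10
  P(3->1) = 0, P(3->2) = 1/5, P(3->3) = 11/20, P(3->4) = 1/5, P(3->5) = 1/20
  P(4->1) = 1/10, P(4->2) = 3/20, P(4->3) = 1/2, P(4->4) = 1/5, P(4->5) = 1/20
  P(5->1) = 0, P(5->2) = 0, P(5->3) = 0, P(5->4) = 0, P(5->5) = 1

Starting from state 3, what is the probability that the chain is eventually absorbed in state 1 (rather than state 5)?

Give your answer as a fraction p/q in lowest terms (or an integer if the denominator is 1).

Answer: 496/1299

Derivation:
Let a_i = P(absorbed in 1 | start in state i).
Boundary conditions: a_1 = 1, a_5 = 0.
For each transient state i, a_i = sum_j P(i->j) * a_j:
  a_2 = 1/5*a_1 + 3/20*a_2 + 0*a_3 + 7/20*a_4 + 3/10*a_5
  a_3 = 0*a_1 + 1/5*a_2 + 11/20*a_3 + 1/5*a_4 + 1/20*a_5
  a_4 = 1/10*a_1 + 3/20*a_2 + 1/2*a_3 + 1/5*a_4 + 1/20*a_5

Substituting a_1 = 1 and a_5 = 0, rearrange to (I - Q) a = r where r[i] = P(i -> 1):
  [17/20, 0, -7/20] . (a_2, a_3, a_4) = 1/5
  [-1/5, 9/20, -1/5] . (a_2, a_3, a_4) = 0
  [-3/20, -1/2, 4/5] . (a_2, a_3, a_4) = 1/10

Solving yields:
  a_2 = 542/1299
  a_3 = 496/1299
  a_4 = 574/1299

Starting state is 3, so the absorption probability is a_3 = 496/1299.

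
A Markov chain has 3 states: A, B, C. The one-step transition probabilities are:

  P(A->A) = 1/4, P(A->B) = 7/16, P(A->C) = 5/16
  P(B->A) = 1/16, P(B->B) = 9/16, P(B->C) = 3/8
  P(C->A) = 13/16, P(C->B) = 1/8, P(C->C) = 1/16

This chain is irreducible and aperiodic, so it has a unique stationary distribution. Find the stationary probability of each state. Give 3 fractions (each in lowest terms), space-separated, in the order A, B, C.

The stationary distribution satisfies pi = pi * P, i.e.:
  pi_A = 1/4*pi_A + 1/16*pi_B + 13/16*pi_C
  pi_B = 7/16*pi_A + 9/16*pi_B + 1/8*pi_C
  pi_C = 5/16*pi_A + 3/8*pi_B + 1/16*pi_C
with normalization: pi_A + pi_B + pi_C = 1.

Using the first 2 balance equations plus normalization, the linear system A*pi = b is:
  [-3/4, 1/16, 13/16] . pi = 0
  [7/16, -7/16, 1/8] . pi = 0
  [1, 1, 1] . pi = 1

Solving yields:
  pi_A = 31/95
  pi_B = 23/57
  pi_C = 77/285

Verification (pi * P):
  31/95*1/4 + 23/57*1/16 + 77/285*13/16 = 31/95 = pi_A  (ok)
  31/95*7/16 + 23/57*9/16 + 77/285*1/8 = 23/57 = pi_B  (ok)
  31/95*5/16 + 23/57*3/8 + 77/285*1/16 = 77/285 = pi_C  (ok)

Answer: 31/95 23/57 77/285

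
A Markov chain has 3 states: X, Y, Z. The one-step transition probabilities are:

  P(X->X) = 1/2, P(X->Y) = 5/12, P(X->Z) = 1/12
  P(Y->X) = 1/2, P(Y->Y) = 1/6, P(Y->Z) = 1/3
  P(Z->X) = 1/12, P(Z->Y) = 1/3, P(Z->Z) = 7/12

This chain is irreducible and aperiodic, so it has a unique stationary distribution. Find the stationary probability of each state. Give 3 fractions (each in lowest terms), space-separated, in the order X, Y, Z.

The stationary distribution satisfies pi = pi * P, i.e.:
  pi_X = 1/2*pi_X + 1/2*pi_Y + 1/12*pi_Z
  pi_Y = 5/12*pi_X + 1/6*pi_Y + 1/3*pi_Z
  pi_Z = 1/12*pi_X + 1/3*pi_Y + 7/12*pi_Z
with normalization: pi_X + pi_Y + pi_Z = 1.

Using the first 2 balance equations plus normalization, the linear system A*pi = b is:
  [-1/2, 1/2, 1/12] . pi = 0
  [5/12, -5/6, 1/3] . pi = 0
  [1, 1, 1] . pi = 1

Solving yields:
  pi_X = 34/93
  pi_Y = 29/93
  pi_Z = 10/31

Verification (pi * P):
  34/93*1/2 + 29/93*1/2 + 10/31*1/12 = 34/93 = pi_X  (ok)
  34/93*5/12 + 29/93*1/6 + 10/31*1/3 = 29/93 = pi_Y  (ok)
  34/93*1/12 + 29/93*1/3 + 10/31*7/12 = 10/31 = pi_Z  (ok)

Answer: 34/93 29/93 10/31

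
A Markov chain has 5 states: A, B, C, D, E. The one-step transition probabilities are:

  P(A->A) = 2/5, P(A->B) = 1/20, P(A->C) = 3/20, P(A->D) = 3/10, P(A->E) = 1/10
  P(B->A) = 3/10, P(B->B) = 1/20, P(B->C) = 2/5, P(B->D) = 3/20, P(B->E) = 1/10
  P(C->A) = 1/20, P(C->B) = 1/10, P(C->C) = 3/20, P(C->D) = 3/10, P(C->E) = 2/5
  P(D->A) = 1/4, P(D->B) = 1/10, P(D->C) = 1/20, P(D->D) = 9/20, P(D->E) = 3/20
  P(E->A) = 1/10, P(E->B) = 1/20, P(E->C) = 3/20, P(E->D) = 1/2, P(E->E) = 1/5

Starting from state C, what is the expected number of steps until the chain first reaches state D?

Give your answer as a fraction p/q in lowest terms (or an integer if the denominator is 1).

Answer: 66840/23069

Derivation:
Let h_i = expected steps to first reach D from state i.
Boundary: h_D = 0.
First-step equations for the other states:
  h_A = 1 + 2/5*h_A + 1/20*h_B + 3/20*h_C + 3/10*h_D + 1/10*h_E
  h_B = 1 + 3/10*h_A + 1/20*h_B + 2/5*h_C + 3/20*h_D + 1/10*h_E
  h_C = 1 + 1/20*h_A + 1/10*h_B + 3/20*h_C + 3/10*h_D + 2/5*h_E
  h_E = 1 + 1/10*h_A + 1/20*h_B + 3/20*h_C + 1/2*h_D + 1/5*h_E

Substituting h_D = 0 and rearranging gives the linear system (I - Q) h = 1:
  [3/5, -1/20, -3/20, -1/10] . (h_A, h_B, h_C, h_E) = 1
  [-3/10, 19/20, -2/5, -1/10] . (h_A, h_B, h_C, h_E) = 1
  [-1/20, -1/10, 17/20, -2/5] . (h_A, h_B, h_C, h_E) = 1
  [-1/10, -1/20, -3/20, 4/5] . (h_A, h_B, h_C, h_E) = 1

Solving yields:
  h_A = 71100/23069
  h_B = 80700/23069
  h_C = 66840/23069
  h_E = 55300/23069

Starting state is C, so the expected hitting time is h_C = 66840/23069.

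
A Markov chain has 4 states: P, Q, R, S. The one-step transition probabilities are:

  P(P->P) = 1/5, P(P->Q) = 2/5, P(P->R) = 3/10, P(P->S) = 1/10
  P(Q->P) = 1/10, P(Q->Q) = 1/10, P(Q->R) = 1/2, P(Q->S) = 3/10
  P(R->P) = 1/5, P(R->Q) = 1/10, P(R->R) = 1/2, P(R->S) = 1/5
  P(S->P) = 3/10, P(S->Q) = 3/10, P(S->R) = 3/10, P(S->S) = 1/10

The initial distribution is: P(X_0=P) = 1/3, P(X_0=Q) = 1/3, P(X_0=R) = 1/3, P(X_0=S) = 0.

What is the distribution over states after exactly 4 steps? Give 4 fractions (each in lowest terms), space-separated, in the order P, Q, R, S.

Answer: 124/625 2939/15000 53/125 109/600

Derivation:
Propagating the distribution step by step (d_{t+1} = d_t * P):
d_0 = (P=1/3, Q=1/3, R=1/3, S=0)
  d_1[P] = 1/3*1/5 + 1/3*1/10 + 1/3*1/5 + 0*3/10 = 1/6
  d_1[Q] = 1/3*2/5 + 1/3*1/10 + 1/3*1/10 + 0*3/10 = 1/5
  d_1[R] = 1/3*3/10 + 1/3*1/2 + 1/3*1/2 + 0*3/10 = 13/30
  d_1[S] = 1/3*1/10 + 1/3*3/10 + 1/3*1/5 + 0*1/10 = 1/5
d_1 = (P=1/6, Q=1/5, R=13/30, S=1/5)
  d_2[P] = 1/6*1/5 + 1/5*1/10 + 13/30*1/5 + 1/5*3/10 = 1/5
  d_2[Q] = 1/6*2/5 + 1/5*1/10 + 13/30*1/10 + 1/5*3/10 = 19/100
  d_2[R] = 1/6*3/10 + 1/5*1/2 + 13/30*1/2 + 1/5*3/10 = 32/75
  d_2[S] = 1/6*1/10 + 1/5*3/10 + 13/30*1/5 + 1/5*1/10 = 11/60
d_2 = (P=1/5, Q=19/100, R=32/75, S=11/60)
  d_3[P] = 1/5*1/5 + 19/100*1/10 + 32/75*1/5 + 11/60*3/10 = 299/1500
  d_3[Q] = 1/5*2/5 + 19/100*1/10 + 32/75*1/10 + 11/60*3/10 = 59/300
  d_3[R] = 1/5*3/10 + 19/100*1/2 + 32/75*1/2 + 11/60*3/10 = 127/300
  d_3[S] = 1/5*1/10 + 19/100*3/10 + 32/75*1/5 + 11/60*1/10 = 271/1500
d_3 = (P=299/1500, Q=59/300, R=127/300, S=271/1500)
  d_4[P] = 299/1500*1/5 + 59/300*1/10 + 127/300*1/5 + 271/1500*3/10 = 124/625
  d_4[Q] = 299/1500*2/5 + 59/300*1/10 + 127/300*1/10 + 271/1500*3/10 = 2939/15000
  d_4[R] = 299/1500*3/10 + 59/300*1/2 + 127/300*1/2 + 271/1500*3/10 = 53/125
  d_4[S] = 299/1500*1/10 + 59/300*3/10 + 127/300*1/5 + 271/1500*1/10 = 109/600
d_4 = (P=124/625, Q=2939/15000, R=53/125, S=109/600)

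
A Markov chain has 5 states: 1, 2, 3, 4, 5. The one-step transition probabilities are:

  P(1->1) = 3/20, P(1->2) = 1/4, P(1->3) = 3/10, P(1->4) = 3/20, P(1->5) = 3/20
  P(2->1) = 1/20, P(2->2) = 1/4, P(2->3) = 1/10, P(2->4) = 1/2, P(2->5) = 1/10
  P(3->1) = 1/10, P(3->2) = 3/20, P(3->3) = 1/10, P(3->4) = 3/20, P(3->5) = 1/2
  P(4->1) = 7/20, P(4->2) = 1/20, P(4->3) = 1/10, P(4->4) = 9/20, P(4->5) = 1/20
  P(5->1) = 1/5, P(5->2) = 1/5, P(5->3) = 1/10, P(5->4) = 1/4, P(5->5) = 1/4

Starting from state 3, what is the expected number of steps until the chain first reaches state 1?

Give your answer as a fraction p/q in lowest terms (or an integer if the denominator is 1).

Let h_i = expected steps to first reach 1 from state i.
Boundary: h_1 = 0.
First-step equations for the other states:
  h_2 = 1 + 1/20*h_1 + 1/4*h_2 + 1/10*h_3 + 1/2*h_4 + 1/10*h_5
  h_3 = 1 + 1/10*h_1 + 3/20*h_2 + 1/10*h_3 + 3/20*h_4 + 1/2*h_5
  h_4 = 1 + 7/20*h_1 + 1/20*h_2 + 1/10*h_3 + 9/20*h_4 + 1/20*h_5
  h_5 = 1 + 1/5*h_1 + 1/5*h_2 + 1/10*h_3 + 1/4*h_4 + 1/4*h_5

Substituting h_1 = 0 and rearranging gives the linear system (I - Q) h = 1:
  [3/4, -1/10, -1/2, -1/10] . (h_2, h_3, h_4, h_5) = 1
  [-3/20, 9/10, -3/20, -1/2] . (h_2, h_3, h_4, h_5) = 1
  [-1/20, -1/10, 11/20, -1/20] . (h_2, h_3, h_4, h_5) = 1
  [-1/5, -1/10, -1/4, 3/4] . (h_2, h_3, h_4, h_5) = 1

Solving yields:
  h_2 = 6400/1273
  h_3 = 6470/1273
  h_4 = 4600/1273
  h_5 = 5800/1273

Starting state is 3, so the expected hitting time is h_3 = 6470/1273.

Answer: 6470/1273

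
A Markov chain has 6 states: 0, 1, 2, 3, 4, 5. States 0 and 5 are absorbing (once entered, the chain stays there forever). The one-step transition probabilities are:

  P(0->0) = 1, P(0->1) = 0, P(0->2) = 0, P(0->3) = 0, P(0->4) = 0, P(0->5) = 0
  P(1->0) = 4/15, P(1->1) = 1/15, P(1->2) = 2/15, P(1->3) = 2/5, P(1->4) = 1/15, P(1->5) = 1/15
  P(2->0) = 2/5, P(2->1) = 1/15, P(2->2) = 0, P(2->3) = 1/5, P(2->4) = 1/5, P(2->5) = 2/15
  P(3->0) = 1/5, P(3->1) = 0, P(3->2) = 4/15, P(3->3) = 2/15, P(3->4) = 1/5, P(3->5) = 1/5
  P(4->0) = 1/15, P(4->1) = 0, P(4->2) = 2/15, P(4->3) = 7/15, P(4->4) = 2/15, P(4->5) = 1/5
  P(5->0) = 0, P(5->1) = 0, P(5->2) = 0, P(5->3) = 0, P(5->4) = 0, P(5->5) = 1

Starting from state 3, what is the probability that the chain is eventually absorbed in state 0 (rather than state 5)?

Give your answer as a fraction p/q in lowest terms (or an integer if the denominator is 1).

Answer: 6877/12839

Derivation:
Let a_i = P(absorbed in 0 | start in state i).
Boundary conditions: a_0 = 1, a_5 = 0.
For each transient state i, a_i = sum_j P(i->j) * a_j:
  a_1 = 4/15*a_0 + 1/15*a_1 + 2/15*a_2 + 2/5*a_3 + 1/15*a_4 + 1/15*a_5
  a_2 = 2/5*a_0 + 1/15*a_1 + 0*a_2 + 1/5*a_3 + 1/5*a_4 + 2/15*a_5
  a_3 = 1/5*a_0 + 0*a_1 + 4/15*a_2 + 2/15*a_3 + 1/5*a_4 + 1/5*a_5
  a_4 = 1/15*a_0 + 0*a_1 + 2/15*a_2 + 7/15*a_3 + 2/15*a_4 + 1/5*a_5

Substituting a_0 = 1 and a_5 = 0, rearrange to (I - Q) a = r where r[i] = P(i -> 0):
  [14/15, -2/15, -2/5, -1/15] . (a_1, a_2, a_3, a_4) = 4/15
  [-1/15, 1, -1/5, -1/5] . (a_1, a_2, a_3, a_4) = 2/5
  [0, -4/15, 13/15, -1/5] . (a_1, a_2, a_3, a_4) = 1/5
  [0, -2/15, -7/15, 13/15] . (a_1, a_2, a_3, a_4) = 1/15

Solving yields:
  a_1 = 8220/12839
  a_2 = 223/347
  a_3 = 6877/12839
  a_4 = 5960/12839

Starting state is 3, so the absorption probability is a_3 = 6877/12839.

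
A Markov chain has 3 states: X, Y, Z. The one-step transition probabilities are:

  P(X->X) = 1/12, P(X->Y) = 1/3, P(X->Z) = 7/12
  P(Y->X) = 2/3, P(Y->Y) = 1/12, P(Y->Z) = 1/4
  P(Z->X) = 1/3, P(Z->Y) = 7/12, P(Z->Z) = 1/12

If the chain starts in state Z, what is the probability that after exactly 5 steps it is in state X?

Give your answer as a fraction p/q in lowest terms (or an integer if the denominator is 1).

Computing P^5 by repeated multiplication:
P^1 =
  X: [1/12, 1/3, 7/12]
  Y: [2/3, 1/12, 1/4]
  Z: [1/3, 7/12, 1/12]
P^2 =
  X: [61/144, 19/48, 13/72]
  Y: [7/36, 3/8, 31/72]
  Z: [4/9, 5/24, 25/72]
P^3 =
  X: [23/64, 161/576, 13/36]
  Y: [59/144, 25/72, 35/144]
  Z: [7/24, 53/144, 49/144]
P^4 =
  X: [2327/6912, 815/2304, 535/1728]
  Y: [599/1728, 59/192, 299/864]
  Z: [331/864, 47/144, 251/864]
P^5 =
  X: [3383/9216, 8911/27648, 2147/6912]
  Y: [2413/6912, 2371/6912, 133/432]
  Z: [133/384, 1121/3456, 569/1728]

(P^5)[Z -> X] = 133/384

Answer: 133/384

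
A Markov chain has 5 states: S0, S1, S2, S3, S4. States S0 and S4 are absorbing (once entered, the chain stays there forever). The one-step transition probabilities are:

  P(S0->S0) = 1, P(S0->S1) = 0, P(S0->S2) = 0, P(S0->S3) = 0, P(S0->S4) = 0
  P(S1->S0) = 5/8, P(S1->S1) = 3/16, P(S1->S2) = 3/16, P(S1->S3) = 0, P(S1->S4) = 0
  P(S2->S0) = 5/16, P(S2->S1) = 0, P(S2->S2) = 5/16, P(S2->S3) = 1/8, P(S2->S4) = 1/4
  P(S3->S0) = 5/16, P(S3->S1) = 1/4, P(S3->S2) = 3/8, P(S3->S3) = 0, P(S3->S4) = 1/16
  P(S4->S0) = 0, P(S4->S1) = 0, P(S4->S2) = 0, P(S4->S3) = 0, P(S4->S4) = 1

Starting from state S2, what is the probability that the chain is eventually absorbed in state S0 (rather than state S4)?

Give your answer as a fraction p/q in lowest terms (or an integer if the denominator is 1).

Answer: 625/1054

Derivation:
Let a_i = P(absorbed in S0 | start in state i).
Boundary conditions: a_S0 = 1, a_S4 = 0.
For each transient state i, a_i = sum_j P(i->j) * a_j:
  a_S1 = 5/8*a_S0 + 3/16*a_S1 + 3/16*a_S2 + 0*a_S3 + 0*a_S4
  a_S2 = 5/16*a_S0 + 0*a_S1 + 5/16*a_S2 + 1/8*a_S3 + 1/4*a_S4
  a_S3 = 5/16*a_S0 + 1/4*a_S1 + 3/8*a_S2 + 0*a_S3 + 1/16*a_S4

Substituting a_S0 = 1 and a_S4 = 0, rearrange to (I - Q) a = r where r[i] = P(i -> S0):
  [13/16, -3/16, 0] . (a_S1, a_S2, a_S3) = 5/8
  [0, 11/16, -1/8] . (a_S1, a_S2, a_S3) = 5/16
  [-1/4, -3/8, 1] . (a_S1, a_S2, a_S3) = 5/16

Solving yields:
  a_S1 = 955/1054
  a_S2 = 625/1054
  a_S3 = 1605/2108

Starting state is S2, so the absorption probability is a_S2 = 625/1054.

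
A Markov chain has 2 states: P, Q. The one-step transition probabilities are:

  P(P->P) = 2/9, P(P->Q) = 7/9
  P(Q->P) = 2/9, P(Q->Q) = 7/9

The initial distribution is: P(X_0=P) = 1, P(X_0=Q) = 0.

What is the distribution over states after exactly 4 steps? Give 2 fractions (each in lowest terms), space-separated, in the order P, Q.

Propagating the distribution step by step (d_{t+1} = d_t * P):
d_0 = (P=1, Q=0)
  d_1[P] = 1*2/9 + 0*2/9 = 2/9
  d_1[Q] = 1*7/9 + 0*7/9 = 7/9
d_1 = (P=2/9, Q=7/9)
  d_2[P] = 2/9*2/9 + 7/9*2/9 = 2/9
  d_2[Q] = 2/9*7/9 + 7/9*7/9 = 7/9
d_2 = (P=2/9, Q=7/9)
  d_3[P] = 2/9*2/9 + 7/9*2/9 = 2/9
  d_3[Q] = 2/9*7/9 + 7/9*7/9 = 7/9
d_3 = (P=2/9, Q=7/9)
  d_4[P] = 2/9*2/9 + 7/9*2/9 = 2/9
  d_4[Q] = 2/9*7/9 + 7/9*7/9 = 7/9
d_4 = (P=2/9, Q=7/9)

Answer: 2/9 7/9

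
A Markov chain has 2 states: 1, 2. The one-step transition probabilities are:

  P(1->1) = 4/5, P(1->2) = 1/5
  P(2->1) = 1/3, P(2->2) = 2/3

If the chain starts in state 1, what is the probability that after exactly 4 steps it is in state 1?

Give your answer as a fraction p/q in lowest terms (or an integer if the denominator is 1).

Computing P^4 by repeated multiplication:
P^1 =
  1: [4/5, 1/5]
  2: [1/3, 2/3]
P^2 =
  1: [53/75, 22/75]
  2: [22/45, 23/45]
P^3 =
  1: [746/1125, 379/1125]
  2: [379/675, 296/675]
P^4 =
  1: [10847/16875, 6028/16875]
  2: [6028/10125, 4097/10125]

(P^4)[1 -> 1] = 10847/16875

Answer: 10847/16875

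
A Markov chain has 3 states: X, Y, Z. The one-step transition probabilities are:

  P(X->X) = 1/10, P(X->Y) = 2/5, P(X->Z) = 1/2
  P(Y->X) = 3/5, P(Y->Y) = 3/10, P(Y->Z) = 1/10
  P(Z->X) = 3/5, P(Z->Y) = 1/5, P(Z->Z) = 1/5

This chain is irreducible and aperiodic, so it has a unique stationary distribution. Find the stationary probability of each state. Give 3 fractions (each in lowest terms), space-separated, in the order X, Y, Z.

The stationary distribution satisfies pi = pi * P, i.e.:
  pi_X = 1/10*pi_X + 3/5*pi_Y + 3/5*pi_Z
  pi_Y = 2/5*pi_X + 3/10*pi_Y + 1/5*pi_Z
  pi_Z = 1/2*pi_X + 1/10*pi_Y + 1/5*pi_Z
with normalization: pi_X + pi_Y + pi_Z = 1.

Using the first 2 balance equations plus normalization, the linear system A*pi = b is:
  [-9/10, 3/5, 3/5] . pi = 0
  [2/5, -7/10, 1/5] . pi = 0
  [1, 1, 1] . pi = 1

Solving yields:
  pi_X = 2/5
  pi_Y = 14/45
  pi_Z = 13/45

Verification (pi * P):
  2/5*1/10 + 14/45*3/5 + 13/45*3/5 = 2/5 = pi_X  (ok)
  2/5*2/5 + 14/45*3/10 + 13/45*1/5 = 14/45 = pi_Y  (ok)
  2/5*1/2 + 14/45*1/10 + 13/45*1/5 = 13/45 = pi_Z  (ok)

Answer: 2/5 14/45 13/45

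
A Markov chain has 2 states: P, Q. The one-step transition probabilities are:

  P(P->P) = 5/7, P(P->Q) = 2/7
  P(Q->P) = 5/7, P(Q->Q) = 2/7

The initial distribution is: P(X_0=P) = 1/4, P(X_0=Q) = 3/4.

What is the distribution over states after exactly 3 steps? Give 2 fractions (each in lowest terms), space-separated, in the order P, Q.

Propagating the distribution step by step (d_{t+1} = d_t * P):
d_0 = (P=1/4, Q=3/4)
  d_1[P] = 1/4*5/7 + 3/4*5/7 = 5/7
  d_1[Q] = 1/4*2/7 + 3/4*2/7 = 2/7
d_1 = (P=5/7, Q=2/7)
  d_2[P] = 5/7*5/7 + 2/7*5/7 = 5/7
  d_2[Q] = 5/7*2/7 + 2/7*2/7 = 2/7
d_2 = (P=5/7, Q=2/7)
  d_3[P] = 5/7*5/7 + 2/7*5/7 = 5/7
  d_3[Q] = 5/7*2/7 + 2/7*2/7 = 2/7
d_3 = (P=5/7, Q=2/7)

Answer: 5/7 2/7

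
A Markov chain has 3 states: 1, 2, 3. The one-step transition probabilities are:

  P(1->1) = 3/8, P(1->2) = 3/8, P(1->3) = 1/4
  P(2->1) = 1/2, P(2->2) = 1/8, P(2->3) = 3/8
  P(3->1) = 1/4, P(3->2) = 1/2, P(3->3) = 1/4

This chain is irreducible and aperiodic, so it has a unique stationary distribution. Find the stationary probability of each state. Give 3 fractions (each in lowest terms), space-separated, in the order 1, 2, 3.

Answer: 30/79 26/79 23/79

Derivation:
The stationary distribution satisfies pi = pi * P, i.e.:
  pi_1 = 3/8*pi_1 + 1/2*pi_2 + 1/4*pi_3
  pi_2 = 3/8*pi_1 + 1/8*pi_2 + 1/2*pi_3
  pi_3 = 1/4*pi_1 + 3/8*pi_2 + 1/4*pi_3
with normalization: pi_1 + pi_2 + pi_3 = 1.

Using the first 2 balance equations plus normalization, the linear system A*pi = b is:
  [-5/8, 1/2, 1/4] . pi = 0
  [3/8, -7/8, 1/2] . pi = 0
  [1, 1, 1] . pi = 1

Solving yields:
  pi_1 = 30/79
  pi_2 = 26/79
  pi_3 = 23/79

Verification (pi * P):
  30/79*3/8 + 26/79*1/2 + 23/79*1/4 = 30/79 = pi_1  (ok)
  30/79*3/8 + 26/79*1/8 + 23/79*1/2 = 26/79 = pi_2  (ok)
  30/79*1/4 + 26/79*3/8 + 23/79*1/4 = 23/79 = pi_3  (ok)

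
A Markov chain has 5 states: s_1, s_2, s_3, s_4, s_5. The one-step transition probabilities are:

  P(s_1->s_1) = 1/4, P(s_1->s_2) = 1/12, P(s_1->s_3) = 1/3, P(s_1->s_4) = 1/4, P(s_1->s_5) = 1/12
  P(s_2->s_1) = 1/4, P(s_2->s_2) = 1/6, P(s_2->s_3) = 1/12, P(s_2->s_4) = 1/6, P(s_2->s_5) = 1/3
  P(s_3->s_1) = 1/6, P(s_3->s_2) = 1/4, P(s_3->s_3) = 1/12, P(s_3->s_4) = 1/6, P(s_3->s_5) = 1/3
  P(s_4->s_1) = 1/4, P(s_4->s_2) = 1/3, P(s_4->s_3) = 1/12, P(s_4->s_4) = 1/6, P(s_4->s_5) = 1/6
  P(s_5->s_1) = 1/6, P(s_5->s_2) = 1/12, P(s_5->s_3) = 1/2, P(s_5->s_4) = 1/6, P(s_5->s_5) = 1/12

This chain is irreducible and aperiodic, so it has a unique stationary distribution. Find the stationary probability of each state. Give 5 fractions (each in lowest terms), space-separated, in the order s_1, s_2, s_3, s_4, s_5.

The stationary distribution satisfies pi = pi * P, i.e.:
  pi_s_1 = 1/4*pi_s_1 + 1/4*pi_s_2 + 1/6*pi_s_3 + 1/4*pi_s_4 + 1/6*pi_s_5
  pi_s_2 = 1/12*pi_s_1 + 1/6*pi_s_2 + 1/4*pi_s_3 + 1/3*pi_s_4 + 1/12*pi_s_5
  pi_s_3 = 1/3*pi_s_1 + 1/12*pi_s_2 + 1/12*pi_s_3 + 1/12*pi_s_4 + 1/2*pi_s_5
  pi_s_4 = 1/4*pi_s_1 + 1/6*pi_s_2 + 1/6*pi_s_3 + 1/6*pi_s_4 + 1/6*pi_s_5
  pi_s_5 = 1/12*pi_s_1 + 1/3*pi_s_2 + 1/3*pi_s_3 + 1/6*pi_s_4 + 1/12*pi_s_5
with normalization: pi_s_1 + pi_s_2 + pi_s_3 + pi_s_4 + pi_s_5 = 1.

Using the first 4 balance equations plus normalization, the linear system A*pi = b is:
  [-3/4, 1/4, 1/6, 1/4, 1/6] . pi = 0
  [1/12, -5/6, 1/4, 1/3, 1/12] . pi = 0
  [1/3, 1/12, -11/12, 1/12, 1/2] . pi = 0
  [1/4, 1/6, 1/6, -5/6, 1/6] . pi = 0
  [1, 1, 1, 1, 1] . pi = 1

Solving yields:
  pi_s_1 = 2776/12907
  pi_s_2 = 4679/25814
  pi_s_3 = 2840/12907
  pi_s_4 = 4765/25814
  pi_s_5 = 2569/12907

Verification (pi * P):
  2776/12907*1/4 + 4679/25814*1/4 + 2840/12907*1/6 + 4765/25814*1/4 + 2569/12907*1/6 = 2776/12907 = pi_s_1  (ok)
  2776/12907*1/12 + 4679/25814*1/6 + 2840/12907*1/4 + 4765/25814*1/3 + 2569/12907*1/12 = 4679/25814 = pi_s_2  (ok)
  2776/12907*1/3 + 4679/25814*1/12 + 2840/12907*1/12 + 4765/25814*1/12 + 2569/12907*1/2 = 2840/12907 = pi_s_3  (ok)
  2776/12907*1/4 + 4679/25814*1/6 + 2840/12907*1/6 + 4765/25814*1/6 + 2569/12907*1/6 = 4765/25814 = pi_s_4  (ok)
  2776/12907*1/12 + 4679/25814*1/3 + 2840/12907*1/3 + 4765/25814*1/6 + 2569/12907*1/12 = 2569/12907 = pi_s_5  (ok)

Answer: 2776/12907 4679/25814 2840/12907 4765/25814 2569/12907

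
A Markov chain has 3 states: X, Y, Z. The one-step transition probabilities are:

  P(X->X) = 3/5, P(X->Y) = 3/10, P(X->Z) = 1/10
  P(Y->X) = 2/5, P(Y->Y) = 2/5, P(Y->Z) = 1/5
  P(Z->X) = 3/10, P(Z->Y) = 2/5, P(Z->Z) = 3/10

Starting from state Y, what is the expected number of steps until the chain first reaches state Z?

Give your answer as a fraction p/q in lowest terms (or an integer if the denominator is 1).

Let h_i = expected steps to first reach Z from state i.
Boundary: h_Z = 0.
First-step equations for the other states:
  h_X = 1 + 3/5*h_X + 3/10*h_Y + 1/10*h_Z
  h_Y = 1 + 2/5*h_X + 2/5*h_Y + 1/5*h_Z

Substituting h_Z = 0 and rearranging gives the linear system (I - Q) h = 1:
  [2/5, -3/10] . (h_X, h_Y) = 1
  [-2/5, 3/5] . (h_X, h_Y) = 1

Solving yields:
  h_X = 15/2
  h_Y = 20/3

Starting state is Y, so the expected hitting time is h_Y = 20/3.

Answer: 20/3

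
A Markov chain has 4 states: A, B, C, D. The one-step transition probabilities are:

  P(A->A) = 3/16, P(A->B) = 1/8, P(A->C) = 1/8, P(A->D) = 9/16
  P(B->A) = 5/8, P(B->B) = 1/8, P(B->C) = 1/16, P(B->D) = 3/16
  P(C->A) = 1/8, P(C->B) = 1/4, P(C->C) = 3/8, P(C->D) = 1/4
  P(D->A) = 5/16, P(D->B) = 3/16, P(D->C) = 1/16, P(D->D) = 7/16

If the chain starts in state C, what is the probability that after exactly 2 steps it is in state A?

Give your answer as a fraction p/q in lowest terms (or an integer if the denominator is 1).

Answer: 39/128

Derivation:
Computing P^2 by repeated multiplication:
P^1 =
  A: [3/16, 1/8, 1/8, 9/16]
  B: [5/8, 1/8, 1/16, 3/16]
  C: [1/8, 1/4, 3/8, 1/4]
  D: [5/16, 3/16, 1/16, 7/16]
P^2 =
  A: [39/128, 45/256, 29/256, 13/32]
  B: [67/256, 37/256, 31/256, 121/256]
  C: [39/128, 3/16, 3/16, 41/128]
  D: [41/128, 41/256, 13/128, 107/256]

(P^2)[C -> A] = 39/128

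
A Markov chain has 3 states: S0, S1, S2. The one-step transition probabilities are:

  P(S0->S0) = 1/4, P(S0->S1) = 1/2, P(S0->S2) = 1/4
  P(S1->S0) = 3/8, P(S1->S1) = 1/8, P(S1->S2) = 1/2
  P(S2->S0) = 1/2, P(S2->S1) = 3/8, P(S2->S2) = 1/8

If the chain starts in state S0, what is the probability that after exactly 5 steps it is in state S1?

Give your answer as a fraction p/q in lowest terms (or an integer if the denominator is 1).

Computing P^5 by repeated multiplication:
P^1 =
  S0: [1/4, 1/2, 1/4]
  S1: [3/8, 1/8, 1/2]
  S2: [1/2, 3/8, 1/8]
P^2 =
  S0: [3/8, 9/32, 11/32]
  S1: [25/64, 25/64, 7/32]
  S2: [21/64, 11/32, 21/64]
P^3 =
  S0: [95/256, 45/128, 71/256]
  S1: [181/512, 167/512, 41/128]
  S2: [3/8, 169/512, 151/512]
P^4 =
  S0: [93/256, 683/2048, 621/2048]
  S1: [1519/4096, 1383/4096, 597/2048]
  S2: [1495/4096, 695/2048, 1211/4096]
P^5 =
  S0: [6021/16384, 2761/8192, 4841/16384]
  S1: [11963/32768, 11041/32768, 2441/8192]
  S2: [3001/8192, 11003/32768, 9761/32768]

(P^5)[S0 -> S1] = 2761/8192

Answer: 2761/8192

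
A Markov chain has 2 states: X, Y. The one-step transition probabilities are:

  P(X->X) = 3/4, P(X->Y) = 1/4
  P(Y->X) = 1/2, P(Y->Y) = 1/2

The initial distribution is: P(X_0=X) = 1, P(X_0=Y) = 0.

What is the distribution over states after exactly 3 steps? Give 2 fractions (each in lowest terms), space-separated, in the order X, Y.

Answer: 43/64 21/64

Derivation:
Propagating the distribution step by step (d_{t+1} = d_t * P):
d_0 = (X=1, Y=0)
  d_1[X] = 1*3/4 + 0*1/2 = 3/4
  d_1[Y] = 1*1/4 + 0*1/2 = 1/4
d_1 = (X=3/4, Y=1/4)
  d_2[X] = 3/4*3/4 + 1/4*1/2 = 11/16
  d_2[Y] = 3/4*1/4 + 1/4*1/2 = 5/16
d_2 = (X=11/16, Y=5/16)
  d_3[X] = 11/16*3/4 + 5/16*1/2 = 43/64
  d_3[Y] = 11/16*1/4 + 5/16*1/2 = 21/64
d_3 = (X=43/64, Y=21/64)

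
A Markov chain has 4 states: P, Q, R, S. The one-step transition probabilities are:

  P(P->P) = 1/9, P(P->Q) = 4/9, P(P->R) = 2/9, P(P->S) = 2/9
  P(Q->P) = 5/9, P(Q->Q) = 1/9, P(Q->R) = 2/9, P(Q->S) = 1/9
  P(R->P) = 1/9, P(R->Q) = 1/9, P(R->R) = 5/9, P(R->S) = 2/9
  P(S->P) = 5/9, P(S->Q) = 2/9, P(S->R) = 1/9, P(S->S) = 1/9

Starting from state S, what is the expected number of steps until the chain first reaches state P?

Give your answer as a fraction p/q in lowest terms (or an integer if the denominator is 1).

Let h_i = expected steps to first reach P from state i.
Boundary: h_P = 0.
First-step equations for the other states:
  h_Q = 1 + 5/9*h_P + 1/9*h_Q + 2/9*h_R + 1/9*h_S
  h_R = 1 + 1/9*h_P + 1/9*h_Q + 5/9*h_R + 2/9*h_S
  h_S = 1 + 5/9*h_P + 2/9*h_Q + 1/9*h_R + 1/9*h_S

Substituting h_P = 0 and rearranging gives the linear system (I - Q) h = 1:
  [8/9, -2/9, -1/9] . (h_Q, h_R, h_S) = 1
  [-1/9, 4/9, -2/9] . (h_Q, h_R, h_S) = 1
  [-2/9, -1/9, 8/9] . (h_Q, h_R, h_S) = 1

Solving yields:
  h_Q = 55/23
  h_R = 91/23
  h_S = 51/23

Starting state is S, so the expected hitting time is h_S = 51/23.

Answer: 51/23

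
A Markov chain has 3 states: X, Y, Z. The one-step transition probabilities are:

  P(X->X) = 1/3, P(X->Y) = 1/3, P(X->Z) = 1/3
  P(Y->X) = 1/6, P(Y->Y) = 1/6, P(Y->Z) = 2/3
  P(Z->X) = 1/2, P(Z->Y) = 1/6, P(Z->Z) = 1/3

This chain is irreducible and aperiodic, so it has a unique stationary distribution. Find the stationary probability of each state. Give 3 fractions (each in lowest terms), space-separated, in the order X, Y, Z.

The stationary distribution satisfies pi = pi * P, i.e.:
  pi_X = 1/3*pi_X + 1/6*pi_Y + 1/2*pi_Z
  pi_Y = 1/3*pi_X + 1/6*pi_Y + 1/6*pi_Z
  pi_Z = 1/3*pi_X + 2/3*pi_Y + 1/3*pi_Z
with normalization: pi_X + pi_Y + pi_Z = 1.

Using the first 2 balance equations plus normalization, the linear system A*pi = b is:
  [-2/3, 1/6, 1/2] . pi = 0
  [1/3, -5/6, 1/6] . pi = 0
  [1, 1, 1] . pi = 1

Solving yields:
  pi_X = 4/11
  pi_Y = 5/22
  pi_Z = 9/22

Verification (pi * P):
  4/11*1/3 + 5/22*1/6 + 9/22*1/2 = 4/11 = pi_X  (ok)
  4/11*1/3 + 5/22*1/6 + 9/22*1/6 = 5/22 = pi_Y  (ok)
  4/11*1/3 + 5/22*2/3 + 9/22*1/3 = 9/22 = pi_Z  (ok)

Answer: 4/11 5/22 9/22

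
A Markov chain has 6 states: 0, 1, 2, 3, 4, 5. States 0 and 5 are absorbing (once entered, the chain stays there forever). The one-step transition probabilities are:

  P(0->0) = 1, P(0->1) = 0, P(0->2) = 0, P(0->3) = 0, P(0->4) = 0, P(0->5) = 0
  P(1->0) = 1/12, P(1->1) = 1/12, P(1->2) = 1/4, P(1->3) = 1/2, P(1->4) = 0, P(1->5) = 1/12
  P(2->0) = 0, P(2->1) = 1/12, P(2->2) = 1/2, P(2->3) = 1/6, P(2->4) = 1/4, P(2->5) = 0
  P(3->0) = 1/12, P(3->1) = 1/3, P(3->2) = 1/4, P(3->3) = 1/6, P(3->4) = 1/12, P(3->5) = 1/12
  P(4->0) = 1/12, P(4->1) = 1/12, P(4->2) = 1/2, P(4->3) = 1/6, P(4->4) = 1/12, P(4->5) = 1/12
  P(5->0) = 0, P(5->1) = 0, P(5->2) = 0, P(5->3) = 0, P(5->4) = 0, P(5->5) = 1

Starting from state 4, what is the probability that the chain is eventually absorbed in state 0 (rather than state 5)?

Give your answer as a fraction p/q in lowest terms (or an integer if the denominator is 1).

Let a_i = P(absorbed in 0 | start in state i).
Boundary conditions: a_0 = 1, a_5 = 0.
For each transient state i, a_i = sum_j P(i->j) * a_j:
  a_1 = 1/12*a_0 + 1/12*a_1 + 1/4*a_2 + 1/2*a_3 + 0*a_4 + 1/12*a_5
  a_2 = 0*a_0 + 1/12*a_1 + 1/2*a_2 + 1/6*a_3 + 1/4*a_4 + 0*a_5
  a_3 = 1/12*a_0 + 1/3*a_1 + 1/4*a_2 + 1/6*a_3 + 1/12*a_4 + 1/12*a_5
  a_4 = 1/12*a_0 + 1/12*a_1 + 1/2*a_2 + 1/6*a_3 + 1/12*a_4 + 1/12*a_5

Substituting a_0 = 1 and a_5 = 0, rearrange to (I - Q) a = r where r[i] = P(i -> 0):
  [11/12, -1/4, -1/2, 0] . (a_1, a_2, a_3, a_4) = 1/12
  [-1/12, 1/2, -1/6, -1/4] . (a_1, a_2, a_3, a_4) = 0
  [-1/3, -1/4, 5/6, -1/12] . (a_1, a_2, a_3, a_4) = 1/12
  [-1/12, -1/2, -1/6, 11/12] . (a_1, a_2, a_3, a_4) = 1/12

Solving yields:
  a_1 = 1/2
  a_2 = 1/2
  a_3 = 1/2
  a_4 = 1/2

Starting state is 4, so the absorption probability is a_4 = 1/2.

Answer: 1/2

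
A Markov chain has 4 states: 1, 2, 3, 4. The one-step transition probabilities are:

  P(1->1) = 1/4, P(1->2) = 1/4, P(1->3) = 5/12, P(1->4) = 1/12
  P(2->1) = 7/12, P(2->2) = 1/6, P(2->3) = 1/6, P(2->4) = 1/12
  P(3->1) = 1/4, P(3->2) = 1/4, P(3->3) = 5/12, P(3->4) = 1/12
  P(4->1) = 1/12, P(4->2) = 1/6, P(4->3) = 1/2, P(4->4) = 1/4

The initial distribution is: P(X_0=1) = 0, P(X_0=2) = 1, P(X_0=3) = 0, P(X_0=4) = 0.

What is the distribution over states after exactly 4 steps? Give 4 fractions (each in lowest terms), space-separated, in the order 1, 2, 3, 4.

Answer: 1595/5184 4627/20736 7657/20736 259/2592

Derivation:
Propagating the distribution step by step (d_{t+1} = d_t * P):
d_0 = (1=0, 2=1, 3=0, 4=0)
  d_1[1] = 0*1/4 + 1*7/12 + 0*1/4 + 0*1/12 = 7/12
  d_1[2] = 0*1/4 + 1*1/6 + 0*1/4 + 0*1/6 = 1/6
  d_1[3] = 0*5/12 + 1*1/6 + 0*5/12 + 0*1/2 = 1/6
  d_1[4] = 0*1/12 + 1*1/12 + 0*1/12 + 0*1/4 = 1/12
d_1 = (1=7/12, 2=1/6, 3=1/6, 4=1/12)
  d_2[1] = 7/12*1/4 + 1/6*7/12 + 1/6*1/4 + 1/12*1/12 = 7/24
  d_2[2] = 7/12*1/4 + 1/6*1/6 + 1/6*1/4 + 1/12*1/6 = 11/48
  d_2[3] = 7/12*5/12 + 1/6*1/6 + 1/6*5/12 + 1/12*1/2 = 55/144
  d_2[4] = 7/12*1/12 + 1/6*1/12 + 1/6*1/12 + 1/12*1/4 = 7/72
d_2 = (1=7/24, 2=11/48, 3=55/144, 4=7/72)
  d_3[1] = 7/24*1/4 + 11/48*7/12 + 55/144*1/4 + 7/72*1/12 = 67/216
  d_3[2] = 7/24*1/4 + 11/48*1/6 + 55/144*1/4 + 7/72*1/6 = 385/1728
  d_3[3] = 7/24*5/12 + 11/48*1/6 + 55/144*5/12 + 7/72*1/2 = 635/1728
  d_3[4] = 7/24*1/12 + 11/48*1/12 + 55/144*1/12 + 7/72*1/4 = 43/432
d_3 = (1=67/216, 2=385/1728, 3=635/1728, 4=43/432)
  d_4[1] = 67/216*1/4 + 385/1728*7/12 + 635/1728*1/4 + 43/432*1/12 = 1595/5184
  d_4[2] = 67/216*1/4 + 385/1728*1/6 + 635/1728*1/4 + 43/432*1/6 = 4627/20736
  d_4[3] = 67/216*5/12 + 385/1728*1/6 + 635/1728*5/12 + 43/432*1/2 = 7657/20736
  d_4[4] = 67/216*1/12 + 385/1728*1/12 + 635/1728*1/12 + 43/432*1/4 = 259/2592
d_4 = (1=1595/5184, 2=4627/20736, 3=7657/20736, 4=259/2592)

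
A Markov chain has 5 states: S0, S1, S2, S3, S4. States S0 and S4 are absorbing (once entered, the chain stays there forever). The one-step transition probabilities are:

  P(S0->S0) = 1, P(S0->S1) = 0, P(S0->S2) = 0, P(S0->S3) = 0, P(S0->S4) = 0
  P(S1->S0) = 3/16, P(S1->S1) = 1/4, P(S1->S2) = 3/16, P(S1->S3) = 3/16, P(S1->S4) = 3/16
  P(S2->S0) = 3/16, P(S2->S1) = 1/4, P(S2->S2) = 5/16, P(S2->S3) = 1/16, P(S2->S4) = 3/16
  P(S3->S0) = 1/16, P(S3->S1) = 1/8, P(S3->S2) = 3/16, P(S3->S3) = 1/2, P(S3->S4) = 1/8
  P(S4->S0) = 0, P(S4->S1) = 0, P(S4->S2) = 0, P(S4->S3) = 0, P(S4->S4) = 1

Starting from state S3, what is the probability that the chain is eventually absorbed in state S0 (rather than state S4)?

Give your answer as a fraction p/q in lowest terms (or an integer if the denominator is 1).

Answer: 29/68

Derivation:
Let a_i = P(absorbed in S0 | start in state i).
Boundary conditions: a_S0 = 1, a_S4 = 0.
For each transient state i, a_i = sum_j P(i->j) * a_j:
  a_S1 = 3/16*a_S0 + 1/4*a_S1 + 3/16*a_S2 + 3/16*a_S3 + 3/16*a_S4
  a_S2 = 3/16*a_S0 + 1/4*a_S1 + 5/16*a_S2 + 1/16*a_S3 + 3/16*a_S4
  a_S3 = 1/16*a_S0 + 1/8*a_S1 + 3/16*a_S2 + 1/2*a_S3 + 1/8*a_S4

Substituting a_S0 = 1 and a_S4 = 0, rearrange to (I - Q) a = r where r[i] = P(i -> S0):
  [3/4, -3/16, -3/16] . (a_S1, a_S2, a_S3) = 3/16
  [-1/4, 11/16, -1/16] . (a_S1, a_S2, a_S3) = 3/16
  [-1/8, -3/16, 1/2] . (a_S1, a_S2, a_S3) = 1/16

Solving yields:
  a_S1 = 65/136
  a_S2 = 33/68
  a_S3 = 29/68

Starting state is S3, so the absorption probability is a_S3 = 29/68.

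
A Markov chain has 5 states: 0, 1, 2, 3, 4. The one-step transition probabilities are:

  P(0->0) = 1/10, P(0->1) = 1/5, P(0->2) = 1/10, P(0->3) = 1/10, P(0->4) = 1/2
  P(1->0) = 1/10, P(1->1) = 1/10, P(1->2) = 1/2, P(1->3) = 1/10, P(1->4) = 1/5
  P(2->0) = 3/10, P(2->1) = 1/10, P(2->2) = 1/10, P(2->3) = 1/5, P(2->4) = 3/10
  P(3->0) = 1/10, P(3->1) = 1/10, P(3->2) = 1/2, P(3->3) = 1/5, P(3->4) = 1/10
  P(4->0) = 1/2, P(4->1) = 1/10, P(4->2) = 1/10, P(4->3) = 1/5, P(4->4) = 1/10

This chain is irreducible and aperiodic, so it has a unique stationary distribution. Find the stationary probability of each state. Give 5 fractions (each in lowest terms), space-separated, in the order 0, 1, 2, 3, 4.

The stationary distribution satisfies pi = pi * P, i.e.:
  pi_0 = 1/10*pi_0 + 1/10*pi_1 + 3/10*pi_2 + 1/10*pi_3 + 1/2*pi_4
  pi_1 = 1/5*pi_0 + 1/10*pi_1 + 1/10*pi_2 + 1/10*pi_3 + 1/10*pi_4
  pi_2 = 1/10*pi_0 + 1/2*pi_1 + 1/10*pi_2 + 1/2*pi_3 + 1/10*pi_4
  pi_3 = 1/10*pi_0 + 1/10*pi_1 + 1/5*pi_2 + 1/5*pi_3 + 1/5*pi_4
  pi_4 = 1/2*pi_0 + 1/5*pi_1 + 3/10*pi_2 + 1/10*pi_3 + 1/10*pi_4
with normalization: pi_0 + pi_1 + pi_2 + pi_3 + pi_4 = 1.

Using the first 4 balance equations plus normalization, the linear system A*pi = b is:
  [-9/10, 1/10, 3/10, 1/10, 1/2] . pi = 0
  [1/5, -9/10, 1/10, 1/10, 1/10] . pi = 0
  [1/10, 1/2, -9/10, 1/2, 1/10] . pi = 0
  [1/10, 1/10, 1/5, -4/5, 1/5] . pi = 0
  [1, 1, 1, 1, 1] . pi = 1

Solving yields:
  pi_0 = 213/872
  pi_1 = 217/1744
  pi_2 = 375/1744
  pi_3 = 569/3488
  pi_4 = 883/3488

Verification (pi * P):
  213/872*1/10 + 217/1744*1/10 + 375/1744*3/10 + 569/3488*1/10 + 883/3488*1/2 = 213/872 = pi_0  (ok)
  213/872*1/5 + 217/1744*1/10 + 375/1744*1/10 + 569/3488*1/10 + 883/3488*1/10 = 217/1744 = pi_1  (ok)
  213/872*1/10 + 217/1744*1/2 + 375/1744*1/10 + 569/3488*1/2 + 883/3488*1/10 = 375/1744 = pi_2  (ok)
  213/872*1/10 + 217/1744*1/10 + 375/1744*1/5 + 569/3488*1/5 + 883/3488*1/5 = 569/3488 = pi_3  (ok)
  213/872*1/2 + 217/1744*1/5 + 375/1744*3/10 + 569/3488*1/10 + 883/3488*1/10 = 883/3488 = pi_4  (ok)

Answer: 213/872 217/1744 375/1744 569/3488 883/3488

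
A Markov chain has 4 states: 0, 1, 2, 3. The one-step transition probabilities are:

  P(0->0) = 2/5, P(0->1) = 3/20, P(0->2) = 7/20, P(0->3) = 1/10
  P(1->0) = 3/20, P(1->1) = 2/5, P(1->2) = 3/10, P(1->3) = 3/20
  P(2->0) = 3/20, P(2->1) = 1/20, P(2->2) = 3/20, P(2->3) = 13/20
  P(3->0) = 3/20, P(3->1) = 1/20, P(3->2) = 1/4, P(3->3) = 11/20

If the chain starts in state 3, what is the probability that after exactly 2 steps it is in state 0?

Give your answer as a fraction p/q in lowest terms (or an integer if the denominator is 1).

Answer: 3/16

Derivation:
Computing P^2 by repeated multiplication:
P^1 =
  0: [2/5, 3/20, 7/20, 1/10]
  1: [3/20, 2/5, 3/10, 3/20]
  2: [3/20, 1/20, 3/20, 13/20]
  3: [3/20, 1/20, 1/4, 11/20]
P^2 =
  0: [1/4, 57/400, 21/80, 69/200]
  1: [3/16, 41/200, 51/200, 141/400]
  2: [3/16, 33/400, 101/400, 191/400]
  3: [3/16, 33/400, 97/400, 39/80]

(P^2)[3 -> 0] = 3/16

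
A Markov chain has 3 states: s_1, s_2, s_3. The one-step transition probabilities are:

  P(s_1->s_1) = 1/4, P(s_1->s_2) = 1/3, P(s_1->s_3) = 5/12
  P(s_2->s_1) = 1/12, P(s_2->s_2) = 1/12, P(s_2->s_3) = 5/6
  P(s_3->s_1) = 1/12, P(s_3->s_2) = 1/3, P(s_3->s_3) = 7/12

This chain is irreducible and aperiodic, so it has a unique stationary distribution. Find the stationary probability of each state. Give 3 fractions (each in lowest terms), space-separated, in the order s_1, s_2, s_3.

The stationary distribution satisfies pi = pi * P, i.e.:
  pi_s_1 = 1/4*pi_s_1 + 1/12*pi_s_2 + 1/12*pi_s_3
  pi_s_2 = 1/3*pi_s_1 + 1/12*pi_s_2 + 1/3*pi_s_3
  pi_s_3 = 5/12*pi_s_1 + 5/6*pi_s_2 + 7/12*pi_s_3
with normalization: pi_s_1 + pi_s_2 + pi_s_3 = 1.

Using the first 2 balance equations plus normalization, the linear system A*pi = b is:
  [-3/4, 1/12, 1/12] . pi = 0
  [1/3, -11/12, 1/3] . pi = 0
  [1, 1, 1] . pi = 1

Solving yields:
  pi_s_1 = 1/10
  pi_s_2 = 4/15
  pi_s_3 = 19/30

Verification (pi * P):
  1/10*1/4 + 4/15*1/12 + 19/30*1/12 = 1/10 = pi_s_1  (ok)
  1/10*1/3 + 4/15*1/12 + 19/30*1/3 = 4/15 = pi_s_2  (ok)
  1/10*5/12 + 4/15*5/6 + 19/30*7/12 = 19/30 = pi_s_3  (ok)

Answer: 1/10 4/15 19/30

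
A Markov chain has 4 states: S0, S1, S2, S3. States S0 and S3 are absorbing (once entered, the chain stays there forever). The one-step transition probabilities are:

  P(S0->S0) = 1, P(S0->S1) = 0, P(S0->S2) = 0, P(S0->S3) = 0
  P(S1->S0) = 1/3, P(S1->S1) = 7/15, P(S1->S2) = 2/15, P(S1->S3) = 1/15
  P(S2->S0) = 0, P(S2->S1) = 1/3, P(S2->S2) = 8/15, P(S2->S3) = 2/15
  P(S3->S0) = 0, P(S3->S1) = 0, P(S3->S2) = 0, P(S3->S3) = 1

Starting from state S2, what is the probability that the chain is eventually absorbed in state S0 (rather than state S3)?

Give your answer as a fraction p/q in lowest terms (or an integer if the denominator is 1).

Answer: 25/46

Derivation:
Let a_i = P(absorbed in S0 | start in state i).
Boundary conditions: a_S0 = 1, a_S3 = 0.
For each transient state i, a_i = sum_j P(i->j) * a_j:
  a_S1 = 1/3*a_S0 + 7/15*a_S1 + 2/15*a_S2 + 1/15*a_S3
  a_S2 = 0*a_S0 + 1/3*a_S1 + 8/15*a_S2 + 2/15*a_S3

Substituting a_S0 = 1 and a_S3 = 0, rearrange to (I - Q) a = r where r[i] = P(i -> S0):
  [8/15, -2/15] . (a_S1, a_S2) = 1/3
  [-1/3, 7/15] . (a_S1, a_S2) = 0

Solving yields:
  a_S1 = 35/46
  a_S2 = 25/46

Starting state is S2, so the absorption probability is a_S2 = 25/46.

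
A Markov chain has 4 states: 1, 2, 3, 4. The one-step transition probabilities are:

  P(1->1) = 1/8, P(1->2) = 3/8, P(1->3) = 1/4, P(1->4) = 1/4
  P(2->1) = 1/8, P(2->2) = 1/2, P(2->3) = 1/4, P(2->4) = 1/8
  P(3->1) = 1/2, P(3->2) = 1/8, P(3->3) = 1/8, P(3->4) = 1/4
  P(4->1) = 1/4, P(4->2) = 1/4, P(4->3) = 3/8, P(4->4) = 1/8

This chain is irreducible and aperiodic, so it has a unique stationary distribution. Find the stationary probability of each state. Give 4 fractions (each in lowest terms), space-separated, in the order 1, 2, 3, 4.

Answer: 133/556 185/556 135/556 103/556

Derivation:
The stationary distribution satisfies pi = pi * P, i.e.:
  pi_1 = 1/8*pi_1 + 1/8*pi_2 + 1/2*pi_3 + 1/4*pi_4
  pi_2 = 3/8*pi_1 + 1/2*pi_2 + 1/8*pi_3 + 1/4*pi_4
  pi_3 = 1/4*pi_1 + 1/4*pi_2 + 1/8*pi_3 + 3/8*pi_4
  pi_4 = 1/4*pi_1 + 1/8*pi_2 + 1/4*pi_3 + 1/8*pi_4
with normalization: pi_1 + pi_2 + pi_3 + pi_4 = 1.

Using the first 3 balance equations plus normalization, the linear system A*pi = b is:
  [-7/8, 1/8, 1/2, 1/4] . pi = 0
  [3/8, -1/2, 1/8, 1/4] . pi = 0
  [1/4, 1/4, -7/8, 3/8] . pi = 0
  [1, 1, 1, 1] . pi = 1

Solving yields:
  pi_1 = 133/556
  pi_2 = 185/556
  pi_3 = 135/556
  pi_4 = 103/556

Verification (pi * P):
  133/556*1/8 + 185/556*1/8 + 135/556*1/2 + 103/556*1/4 = 133/556 = pi_1  (ok)
  133/556*3/8 + 185/556*1/2 + 135/556*1/8 + 103/556*1/4 = 185/556 = pi_2  (ok)
  133/556*1/4 + 185/556*1/4 + 135/556*1/8 + 103/556*3/8 = 135/556 = pi_3  (ok)
  133/556*1/4 + 185/556*1/8 + 135/556*1/4 + 103/556*1/8 = 103/556 = pi_4  (ok)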